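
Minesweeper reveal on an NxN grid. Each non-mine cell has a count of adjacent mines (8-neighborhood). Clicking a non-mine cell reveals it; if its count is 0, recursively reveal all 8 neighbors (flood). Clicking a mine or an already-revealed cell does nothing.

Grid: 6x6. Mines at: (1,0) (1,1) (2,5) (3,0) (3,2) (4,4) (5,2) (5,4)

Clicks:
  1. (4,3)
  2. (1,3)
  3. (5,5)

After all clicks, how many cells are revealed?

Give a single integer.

Answer: 13

Derivation:
Click 1 (4,3) count=4: revealed 1 new [(4,3)] -> total=1
Click 2 (1,3) count=0: revealed 11 new [(0,2) (0,3) (0,4) (0,5) (1,2) (1,3) (1,4) (1,5) (2,2) (2,3) (2,4)] -> total=12
Click 3 (5,5) count=2: revealed 1 new [(5,5)] -> total=13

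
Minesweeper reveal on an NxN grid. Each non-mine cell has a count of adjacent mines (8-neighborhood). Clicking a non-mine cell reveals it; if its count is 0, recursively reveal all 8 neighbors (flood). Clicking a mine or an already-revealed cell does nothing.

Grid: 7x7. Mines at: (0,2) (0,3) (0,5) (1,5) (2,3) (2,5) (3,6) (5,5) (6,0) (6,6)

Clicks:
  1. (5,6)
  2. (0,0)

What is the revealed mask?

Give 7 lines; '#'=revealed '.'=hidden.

Answer: ##.....
###....
###....
#####..
#####..
#####.#
.####..

Derivation:
Click 1 (5,6) count=2: revealed 1 new [(5,6)] -> total=1
Click 2 (0,0) count=0: revealed 27 new [(0,0) (0,1) (1,0) (1,1) (1,2) (2,0) (2,1) (2,2) (3,0) (3,1) (3,2) (3,3) (3,4) (4,0) (4,1) (4,2) (4,3) (4,4) (5,0) (5,1) (5,2) (5,3) (5,4) (6,1) (6,2) (6,3) (6,4)] -> total=28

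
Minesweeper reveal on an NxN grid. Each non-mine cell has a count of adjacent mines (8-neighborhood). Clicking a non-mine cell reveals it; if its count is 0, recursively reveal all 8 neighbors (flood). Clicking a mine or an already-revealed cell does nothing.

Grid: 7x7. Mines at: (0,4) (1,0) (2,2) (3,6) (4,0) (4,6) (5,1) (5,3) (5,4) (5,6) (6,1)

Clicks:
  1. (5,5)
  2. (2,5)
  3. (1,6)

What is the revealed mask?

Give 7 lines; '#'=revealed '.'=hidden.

Click 1 (5,5) count=3: revealed 1 new [(5,5)] -> total=1
Click 2 (2,5) count=1: revealed 1 new [(2,5)] -> total=2
Click 3 (1,6) count=0: revealed 5 new [(0,5) (0,6) (1,5) (1,6) (2,6)] -> total=7

Answer: .....##
.....##
.....##
.......
.......
.....#.
.......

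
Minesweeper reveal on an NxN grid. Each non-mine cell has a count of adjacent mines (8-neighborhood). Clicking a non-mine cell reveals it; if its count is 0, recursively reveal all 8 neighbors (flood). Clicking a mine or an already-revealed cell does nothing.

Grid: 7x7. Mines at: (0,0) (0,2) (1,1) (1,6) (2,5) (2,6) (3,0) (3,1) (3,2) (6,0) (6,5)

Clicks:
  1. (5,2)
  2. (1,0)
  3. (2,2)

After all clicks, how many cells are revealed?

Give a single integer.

Answer: 22

Derivation:
Click 1 (5,2) count=0: revealed 20 new [(3,3) (3,4) (3,5) (3,6) (4,1) (4,2) (4,3) (4,4) (4,5) (4,6) (5,1) (5,2) (5,3) (5,4) (5,5) (5,6) (6,1) (6,2) (6,3) (6,4)] -> total=20
Click 2 (1,0) count=2: revealed 1 new [(1,0)] -> total=21
Click 3 (2,2) count=3: revealed 1 new [(2,2)] -> total=22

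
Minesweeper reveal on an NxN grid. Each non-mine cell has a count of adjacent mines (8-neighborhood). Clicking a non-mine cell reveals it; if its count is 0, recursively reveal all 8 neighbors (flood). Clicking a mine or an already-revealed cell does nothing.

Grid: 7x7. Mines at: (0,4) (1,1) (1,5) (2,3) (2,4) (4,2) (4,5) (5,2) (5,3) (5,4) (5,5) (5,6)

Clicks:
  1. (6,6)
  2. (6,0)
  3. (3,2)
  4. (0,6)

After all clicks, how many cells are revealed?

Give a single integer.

Answer: 13

Derivation:
Click 1 (6,6) count=2: revealed 1 new [(6,6)] -> total=1
Click 2 (6,0) count=0: revealed 10 new [(2,0) (2,1) (3,0) (3,1) (4,0) (4,1) (5,0) (5,1) (6,0) (6,1)] -> total=11
Click 3 (3,2) count=2: revealed 1 new [(3,2)] -> total=12
Click 4 (0,6) count=1: revealed 1 new [(0,6)] -> total=13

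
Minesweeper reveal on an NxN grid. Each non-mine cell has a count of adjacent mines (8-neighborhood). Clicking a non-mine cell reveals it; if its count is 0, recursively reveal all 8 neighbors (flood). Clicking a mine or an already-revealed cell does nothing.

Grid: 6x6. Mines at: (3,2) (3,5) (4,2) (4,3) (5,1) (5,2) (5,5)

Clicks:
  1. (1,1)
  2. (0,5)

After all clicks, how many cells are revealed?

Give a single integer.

Answer: 22

Derivation:
Click 1 (1,1) count=0: revealed 22 new [(0,0) (0,1) (0,2) (0,3) (0,4) (0,5) (1,0) (1,1) (1,2) (1,3) (1,4) (1,5) (2,0) (2,1) (2,2) (2,3) (2,4) (2,5) (3,0) (3,1) (4,0) (4,1)] -> total=22
Click 2 (0,5) count=0: revealed 0 new [(none)] -> total=22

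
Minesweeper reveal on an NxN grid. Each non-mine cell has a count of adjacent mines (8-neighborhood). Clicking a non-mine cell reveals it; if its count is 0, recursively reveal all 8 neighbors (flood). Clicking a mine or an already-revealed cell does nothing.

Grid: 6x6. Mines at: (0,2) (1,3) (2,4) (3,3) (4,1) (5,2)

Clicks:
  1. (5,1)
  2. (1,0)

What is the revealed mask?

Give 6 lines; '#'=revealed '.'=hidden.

Answer: ##....
###...
###...
###...
......
.#....

Derivation:
Click 1 (5,1) count=2: revealed 1 new [(5,1)] -> total=1
Click 2 (1,0) count=0: revealed 11 new [(0,0) (0,1) (1,0) (1,1) (1,2) (2,0) (2,1) (2,2) (3,0) (3,1) (3,2)] -> total=12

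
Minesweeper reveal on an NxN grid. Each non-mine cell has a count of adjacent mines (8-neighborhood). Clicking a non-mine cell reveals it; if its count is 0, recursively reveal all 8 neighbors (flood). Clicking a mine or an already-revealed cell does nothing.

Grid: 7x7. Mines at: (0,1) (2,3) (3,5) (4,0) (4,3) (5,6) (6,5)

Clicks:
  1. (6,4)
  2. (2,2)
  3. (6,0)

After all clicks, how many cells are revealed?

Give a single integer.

Answer: 11

Derivation:
Click 1 (6,4) count=1: revealed 1 new [(6,4)] -> total=1
Click 2 (2,2) count=1: revealed 1 new [(2,2)] -> total=2
Click 3 (6,0) count=0: revealed 9 new [(5,0) (5,1) (5,2) (5,3) (5,4) (6,0) (6,1) (6,2) (6,3)] -> total=11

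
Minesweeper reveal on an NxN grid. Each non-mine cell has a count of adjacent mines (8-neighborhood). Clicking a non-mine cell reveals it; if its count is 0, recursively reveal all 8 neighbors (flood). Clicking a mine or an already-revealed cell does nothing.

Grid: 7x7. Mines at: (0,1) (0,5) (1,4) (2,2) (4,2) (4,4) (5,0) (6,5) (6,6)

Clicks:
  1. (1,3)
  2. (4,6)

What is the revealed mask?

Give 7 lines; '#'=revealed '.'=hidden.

Click 1 (1,3) count=2: revealed 1 new [(1,3)] -> total=1
Click 2 (4,6) count=0: revealed 10 new [(1,5) (1,6) (2,5) (2,6) (3,5) (3,6) (4,5) (4,6) (5,5) (5,6)] -> total=11

Answer: .......
...#.##
.....##
.....##
.....##
.....##
.......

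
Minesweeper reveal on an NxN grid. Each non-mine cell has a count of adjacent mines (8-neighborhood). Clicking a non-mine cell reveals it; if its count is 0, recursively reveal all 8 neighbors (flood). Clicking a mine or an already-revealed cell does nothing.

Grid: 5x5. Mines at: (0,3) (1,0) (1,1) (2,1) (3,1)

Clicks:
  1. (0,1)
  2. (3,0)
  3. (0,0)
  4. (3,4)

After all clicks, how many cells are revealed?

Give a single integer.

Click 1 (0,1) count=2: revealed 1 new [(0,1)] -> total=1
Click 2 (3,0) count=2: revealed 1 new [(3,0)] -> total=2
Click 3 (0,0) count=2: revealed 1 new [(0,0)] -> total=3
Click 4 (3,4) count=0: revealed 12 new [(1,2) (1,3) (1,4) (2,2) (2,3) (2,4) (3,2) (3,3) (3,4) (4,2) (4,3) (4,4)] -> total=15

Answer: 15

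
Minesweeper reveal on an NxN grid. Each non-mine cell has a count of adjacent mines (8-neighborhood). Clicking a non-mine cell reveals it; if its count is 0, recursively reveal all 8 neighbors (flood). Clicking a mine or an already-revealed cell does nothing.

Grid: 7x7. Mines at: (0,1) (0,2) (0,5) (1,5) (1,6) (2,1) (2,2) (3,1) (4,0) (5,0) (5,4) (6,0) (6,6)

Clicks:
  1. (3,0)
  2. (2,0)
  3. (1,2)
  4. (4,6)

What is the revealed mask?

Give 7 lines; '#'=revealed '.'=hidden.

Click 1 (3,0) count=3: revealed 1 new [(3,0)] -> total=1
Click 2 (2,0) count=2: revealed 1 new [(2,0)] -> total=2
Click 3 (1,2) count=4: revealed 1 new [(1,2)] -> total=3
Click 4 (4,6) count=0: revealed 14 new [(2,3) (2,4) (2,5) (2,6) (3,3) (3,4) (3,5) (3,6) (4,3) (4,4) (4,5) (4,6) (5,5) (5,6)] -> total=17

Answer: .......
..#....
#..####
#..####
...####
.....##
.......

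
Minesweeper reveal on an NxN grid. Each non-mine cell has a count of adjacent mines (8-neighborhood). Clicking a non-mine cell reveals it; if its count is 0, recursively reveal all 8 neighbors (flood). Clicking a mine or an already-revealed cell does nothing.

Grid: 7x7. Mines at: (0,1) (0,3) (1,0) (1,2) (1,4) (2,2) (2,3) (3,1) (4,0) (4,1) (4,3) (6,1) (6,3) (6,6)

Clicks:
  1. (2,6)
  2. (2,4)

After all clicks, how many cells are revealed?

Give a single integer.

Answer: 16

Derivation:
Click 1 (2,6) count=0: revealed 16 new [(0,5) (0,6) (1,5) (1,6) (2,4) (2,5) (2,6) (3,4) (3,5) (3,6) (4,4) (4,5) (4,6) (5,4) (5,5) (5,6)] -> total=16
Click 2 (2,4) count=2: revealed 0 new [(none)] -> total=16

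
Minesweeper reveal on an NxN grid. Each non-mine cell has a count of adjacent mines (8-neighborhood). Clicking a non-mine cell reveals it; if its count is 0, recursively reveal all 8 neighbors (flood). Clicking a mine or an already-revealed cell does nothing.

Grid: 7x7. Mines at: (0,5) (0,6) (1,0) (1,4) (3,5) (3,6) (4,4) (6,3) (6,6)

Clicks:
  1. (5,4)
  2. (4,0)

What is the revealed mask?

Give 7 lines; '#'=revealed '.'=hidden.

Click 1 (5,4) count=2: revealed 1 new [(5,4)] -> total=1
Click 2 (4,0) count=0: revealed 25 new [(0,1) (0,2) (0,3) (1,1) (1,2) (1,3) (2,0) (2,1) (2,2) (2,3) (3,0) (3,1) (3,2) (3,3) (4,0) (4,1) (4,2) (4,3) (5,0) (5,1) (5,2) (5,3) (6,0) (6,1) (6,2)] -> total=26

Answer: .###...
.###...
####...
####...
####...
#####..
###....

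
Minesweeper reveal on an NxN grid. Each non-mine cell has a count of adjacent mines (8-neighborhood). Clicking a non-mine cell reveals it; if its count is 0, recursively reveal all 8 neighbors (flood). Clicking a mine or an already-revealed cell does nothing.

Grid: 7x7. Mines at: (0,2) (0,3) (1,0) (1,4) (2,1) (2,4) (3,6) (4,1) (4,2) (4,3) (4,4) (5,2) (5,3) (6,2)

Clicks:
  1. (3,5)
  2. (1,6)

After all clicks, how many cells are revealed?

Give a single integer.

Answer: 7

Derivation:
Click 1 (3,5) count=3: revealed 1 new [(3,5)] -> total=1
Click 2 (1,6) count=0: revealed 6 new [(0,5) (0,6) (1,5) (1,6) (2,5) (2,6)] -> total=7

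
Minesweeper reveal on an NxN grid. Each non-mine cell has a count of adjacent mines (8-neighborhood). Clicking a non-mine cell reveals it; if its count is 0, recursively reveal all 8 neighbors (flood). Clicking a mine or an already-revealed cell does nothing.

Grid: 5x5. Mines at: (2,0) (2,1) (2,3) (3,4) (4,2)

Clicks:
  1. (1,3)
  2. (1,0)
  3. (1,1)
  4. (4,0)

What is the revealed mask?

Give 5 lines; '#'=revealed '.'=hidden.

Click 1 (1,3) count=1: revealed 1 new [(1,3)] -> total=1
Click 2 (1,0) count=2: revealed 1 new [(1,0)] -> total=2
Click 3 (1,1) count=2: revealed 1 new [(1,1)] -> total=3
Click 4 (4,0) count=0: revealed 4 new [(3,0) (3,1) (4,0) (4,1)] -> total=7

Answer: .....
##.#.
.....
##...
##...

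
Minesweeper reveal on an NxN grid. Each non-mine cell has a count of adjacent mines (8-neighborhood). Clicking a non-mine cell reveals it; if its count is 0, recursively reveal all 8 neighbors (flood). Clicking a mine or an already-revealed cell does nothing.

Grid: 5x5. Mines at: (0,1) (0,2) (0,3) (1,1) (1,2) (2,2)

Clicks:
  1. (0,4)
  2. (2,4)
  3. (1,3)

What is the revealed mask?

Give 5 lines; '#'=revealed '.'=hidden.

Answer: ....#
...##
##.##
#####
#####

Derivation:
Click 1 (0,4) count=1: revealed 1 new [(0,4)] -> total=1
Click 2 (2,4) count=0: revealed 16 new [(1,3) (1,4) (2,0) (2,1) (2,3) (2,4) (3,0) (3,1) (3,2) (3,3) (3,4) (4,0) (4,1) (4,2) (4,3) (4,4)] -> total=17
Click 3 (1,3) count=4: revealed 0 new [(none)] -> total=17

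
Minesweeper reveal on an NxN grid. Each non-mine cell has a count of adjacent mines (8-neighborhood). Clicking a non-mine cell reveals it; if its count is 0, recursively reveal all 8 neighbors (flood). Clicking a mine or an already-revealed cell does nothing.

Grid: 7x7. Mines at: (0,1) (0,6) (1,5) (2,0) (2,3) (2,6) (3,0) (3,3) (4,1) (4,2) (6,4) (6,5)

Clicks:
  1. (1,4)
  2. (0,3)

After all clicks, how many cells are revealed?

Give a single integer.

Click 1 (1,4) count=2: revealed 1 new [(1,4)] -> total=1
Click 2 (0,3) count=0: revealed 5 new [(0,2) (0,3) (0,4) (1,2) (1,3)] -> total=6

Answer: 6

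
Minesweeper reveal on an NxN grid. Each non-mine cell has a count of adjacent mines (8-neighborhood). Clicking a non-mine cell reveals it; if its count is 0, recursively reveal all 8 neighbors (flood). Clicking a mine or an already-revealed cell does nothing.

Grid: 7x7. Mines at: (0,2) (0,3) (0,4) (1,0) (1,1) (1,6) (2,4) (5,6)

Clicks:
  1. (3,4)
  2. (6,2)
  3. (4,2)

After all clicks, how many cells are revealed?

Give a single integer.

Answer: 28

Derivation:
Click 1 (3,4) count=1: revealed 1 new [(3,4)] -> total=1
Click 2 (6,2) count=0: revealed 27 new [(2,0) (2,1) (2,2) (2,3) (3,0) (3,1) (3,2) (3,3) (3,5) (4,0) (4,1) (4,2) (4,3) (4,4) (4,5) (5,0) (5,1) (5,2) (5,3) (5,4) (5,5) (6,0) (6,1) (6,2) (6,3) (6,4) (6,5)] -> total=28
Click 3 (4,2) count=0: revealed 0 new [(none)] -> total=28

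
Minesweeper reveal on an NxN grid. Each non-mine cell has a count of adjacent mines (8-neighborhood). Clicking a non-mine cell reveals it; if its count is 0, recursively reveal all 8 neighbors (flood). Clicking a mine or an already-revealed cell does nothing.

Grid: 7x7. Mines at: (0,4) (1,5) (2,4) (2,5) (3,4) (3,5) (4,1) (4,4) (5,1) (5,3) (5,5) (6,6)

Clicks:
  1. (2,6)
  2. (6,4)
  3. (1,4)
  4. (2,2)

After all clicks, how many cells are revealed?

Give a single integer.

Click 1 (2,6) count=3: revealed 1 new [(2,6)] -> total=1
Click 2 (6,4) count=2: revealed 1 new [(6,4)] -> total=2
Click 3 (1,4) count=4: revealed 1 new [(1,4)] -> total=3
Click 4 (2,2) count=0: revealed 16 new [(0,0) (0,1) (0,2) (0,3) (1,0) (1,1) (1,2) (1,3) (2,0) (2,1) (2,2) (2,3) (3,0) (3,1) (3,2) (3,3)] -> total=19

Answer: 19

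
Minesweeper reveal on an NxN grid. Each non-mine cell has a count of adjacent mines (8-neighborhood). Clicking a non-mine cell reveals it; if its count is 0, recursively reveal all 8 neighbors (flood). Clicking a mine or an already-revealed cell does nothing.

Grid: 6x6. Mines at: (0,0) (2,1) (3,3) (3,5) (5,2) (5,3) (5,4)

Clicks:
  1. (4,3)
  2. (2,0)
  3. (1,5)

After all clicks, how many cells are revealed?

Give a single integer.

Answer: 16

Derivation:
Click 1 (4,3) count=4: revealed 1 new [(4,3)] -> total=1
Click 2 (2,0) count=1: revealed 1 new [(2,0)] -> total=2
Click 3 (1,5) count=0: revealed 14 new [(0,1) (0,2) (0,3) (0,4) (0,5) (1,1) (1,2) (1,3) (1,4) (1,5) (2,2) (2,3) (2,4) (2,5)] -> total=16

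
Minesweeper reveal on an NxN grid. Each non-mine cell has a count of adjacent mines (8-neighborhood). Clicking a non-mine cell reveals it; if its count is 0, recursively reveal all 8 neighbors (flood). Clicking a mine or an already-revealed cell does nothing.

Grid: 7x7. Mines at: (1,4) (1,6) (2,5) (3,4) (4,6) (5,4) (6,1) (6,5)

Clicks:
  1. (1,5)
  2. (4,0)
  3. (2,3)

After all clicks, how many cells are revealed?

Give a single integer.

Answer: 25

Derivation:
Click 1 (1,5) count=3: revealed 1 new [(1,5)] -> total=1
Click 2 (4,0) count=0: revealed 24 new [(0,0) (0,1) (0,2) (0,3) (1,0) (1,1) (1,2) (1,3) (2,0) (2,1) (2,2) (2,3) (3,0) (3,1) (3,2) (3,3) (4,0) (4,1) (4,2) (4,3) (5,0) (5,1) (5,2) (5,3)] -> total=25
Click 3 (2,3) count=2: revealed 0 new [(none)] -> total=25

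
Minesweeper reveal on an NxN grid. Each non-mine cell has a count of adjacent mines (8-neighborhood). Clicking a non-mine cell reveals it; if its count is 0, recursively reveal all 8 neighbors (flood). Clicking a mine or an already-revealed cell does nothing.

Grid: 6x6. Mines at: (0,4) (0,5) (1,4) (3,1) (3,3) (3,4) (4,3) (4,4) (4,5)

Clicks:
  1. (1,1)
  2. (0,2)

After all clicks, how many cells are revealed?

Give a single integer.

Answer: 12

Derivation:
Click 1 (1,1) count=0: revealed 12 new [(0,0) (0,1) (0,2) (0,3) (1,0) (1,1) (1,2) (1,3) (2,0) (2,1) (2,2) (2,3)] -> total=12
Click 2 (0,2) count=0: revealed 0 new [(none)] -> total=12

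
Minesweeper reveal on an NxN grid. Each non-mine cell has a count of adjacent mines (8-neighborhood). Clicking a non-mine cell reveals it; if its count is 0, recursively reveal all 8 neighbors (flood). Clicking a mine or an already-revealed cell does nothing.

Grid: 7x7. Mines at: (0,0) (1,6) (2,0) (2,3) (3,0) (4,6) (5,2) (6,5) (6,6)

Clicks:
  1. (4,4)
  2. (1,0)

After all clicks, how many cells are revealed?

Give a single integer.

Answer: 10

Derivation:
Click 1 (4,4) count=0: revealed 9 new [(3,3) (3,4) (3,5) (4,3) (4,4) (4,5) (5,3) (5,4) (5,5)] -> total=9
Click 2 (1,0) count=2: revealed 1 new [(1,0)] -> total=10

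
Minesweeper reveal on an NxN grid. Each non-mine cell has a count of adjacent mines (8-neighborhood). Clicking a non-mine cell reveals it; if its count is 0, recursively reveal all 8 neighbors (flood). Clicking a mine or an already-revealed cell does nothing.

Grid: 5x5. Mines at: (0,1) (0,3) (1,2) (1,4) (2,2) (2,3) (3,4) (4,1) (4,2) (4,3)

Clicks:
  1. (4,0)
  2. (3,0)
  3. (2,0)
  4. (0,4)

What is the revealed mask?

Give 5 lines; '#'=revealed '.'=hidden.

Answer: ....#
##...
##...
##...
#....

Derivation:
Click 1 (4,0) count=1: revealed 1 new [(4,0)] -> total=1
Click 2 (3,0) count=1: revealed 1 new [(3,0)] -> total=2
Click 3 (2,0) count=0: revealed 5 new [(1,0) (1,1) (2,0) (2,1) (3,1)] -> total=7
Click 4 (0,4) count=2: revealed 1 new [(0,4)] -> total=8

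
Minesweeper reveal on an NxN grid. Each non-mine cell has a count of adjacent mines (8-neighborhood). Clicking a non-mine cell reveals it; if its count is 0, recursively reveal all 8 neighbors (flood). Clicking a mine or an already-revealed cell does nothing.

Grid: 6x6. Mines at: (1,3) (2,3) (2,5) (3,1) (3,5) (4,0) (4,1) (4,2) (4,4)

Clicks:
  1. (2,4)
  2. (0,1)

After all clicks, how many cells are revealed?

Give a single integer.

Click 1 (2,4) count=4: revealed 1 new [(2,4)] -> total=1
Click 2 (0,1) count=0: revealed 9 new [(0,0) (0,1) (0,2) (1,0) (1,1) (1,2) (2,0) (2,1) (2,2)] -> total=10

Answer: 10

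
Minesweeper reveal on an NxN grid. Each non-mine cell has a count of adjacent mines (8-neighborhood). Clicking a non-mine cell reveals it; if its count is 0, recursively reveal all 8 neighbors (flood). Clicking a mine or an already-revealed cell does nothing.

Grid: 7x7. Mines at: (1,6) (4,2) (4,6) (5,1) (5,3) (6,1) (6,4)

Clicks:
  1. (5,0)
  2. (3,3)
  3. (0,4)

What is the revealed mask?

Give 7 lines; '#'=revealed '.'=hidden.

Answer: ######.
######.
######.
######.
##.###.
#......
.......

Derivation:
Click 1 (5,0) count=2: revealed 1 new [(5,0)] -> total=1
Click 2 (3,3) count=1: revealed 1 new [(3,3)] -> total=2
Click 3 (0,4) count=0: revealed 28 new [(0,0) (0,1) (0,2) (0,3) (0,4) (0,5) (1,0) (1,1) (1,2) (1,3) (1,4) (1,5) (2,0) (2,1) (2,2) (2,3) (2,4) (2,5) (3,0) (3,1) (3,2) (3,4) (3,5) (4,0) (4,1) (4,3) (4,4) (4,5)] -> total=30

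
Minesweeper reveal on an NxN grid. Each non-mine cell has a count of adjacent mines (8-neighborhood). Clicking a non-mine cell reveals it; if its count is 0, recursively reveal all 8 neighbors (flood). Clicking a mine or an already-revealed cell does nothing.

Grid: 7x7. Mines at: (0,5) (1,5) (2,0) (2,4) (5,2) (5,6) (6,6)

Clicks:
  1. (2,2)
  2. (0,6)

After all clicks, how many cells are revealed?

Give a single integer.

Answer: 20

Derivation:
Click 1 (2,2) count=0: revealed 19 new [(0,0) (0,1) (0,2) (0,3) (0,4) (1,0) (1,1) (1,2) (1,3) (1,4) (2,1) (2,2) (2,3) (3,1) (3,2) (3,3) (4,1) (4,2) (4,3)] -> total=19
Click 2 (0,6) count=2: revealed 1 new [(0,6)] -> total=20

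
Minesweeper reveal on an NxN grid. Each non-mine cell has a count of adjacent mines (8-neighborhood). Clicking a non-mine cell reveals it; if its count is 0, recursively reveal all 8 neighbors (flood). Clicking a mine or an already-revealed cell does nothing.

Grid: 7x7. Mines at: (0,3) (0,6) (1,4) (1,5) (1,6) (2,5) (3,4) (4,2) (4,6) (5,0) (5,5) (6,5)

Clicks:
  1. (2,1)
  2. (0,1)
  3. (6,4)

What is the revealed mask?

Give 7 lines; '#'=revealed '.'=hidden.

Click 1 (2,1) count=0: revealed 17 new [(0,0) (0,1) (0,2) (1,0) (1,1) (1,2) (1,3) (2,0) (2,1) (2,2) (2,3) (3,0) (3,1) (3,2) (3,3) (4,0) (4,1)] -> total=17
Click 2 (0,1) count=0: revealed 0 new [(none)] -> total=17
Click 3 (6,4) count=2: revealed 1 new [(6,4)] -> total=18

Answer: ###....
####...
####...
####...
##.....
.......
....#..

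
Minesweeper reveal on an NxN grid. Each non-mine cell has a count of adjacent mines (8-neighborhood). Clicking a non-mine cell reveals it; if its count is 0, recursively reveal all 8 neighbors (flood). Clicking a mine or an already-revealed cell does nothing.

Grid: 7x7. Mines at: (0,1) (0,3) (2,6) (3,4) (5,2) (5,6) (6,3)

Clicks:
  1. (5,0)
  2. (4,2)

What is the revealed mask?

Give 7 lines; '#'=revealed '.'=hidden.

Answer: .......
####...
####...
####...
####...
##.....
##.....

Derivation:
Click 1 (5,0) count=0: revealed 20 new [(1,0) (1,1) (1,2) (1,3) (2,0) (2,1) (2,2) (2,3) (3,0) (3,1) (3,2) (3,3) (4,0) (4,1) (4,2) (4,3) (5,0) (5,1) (6,0) (6,1)] -> total=20
Click 2 (4,2) count=1: revealed 0 new [(none)] -> total=20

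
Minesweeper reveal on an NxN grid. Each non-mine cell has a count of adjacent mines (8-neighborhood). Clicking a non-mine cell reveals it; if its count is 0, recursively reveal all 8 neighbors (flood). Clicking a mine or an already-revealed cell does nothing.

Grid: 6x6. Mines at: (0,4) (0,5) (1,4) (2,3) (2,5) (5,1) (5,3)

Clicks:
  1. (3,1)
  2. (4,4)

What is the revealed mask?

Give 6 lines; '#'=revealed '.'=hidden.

Click 1 (3,1) count=0: revealed 17 new [(0,0) (0,1) (0,2) (0,3) (1,0) (1,1) (1,2) (1,3) (2,0) (2,1) (2,2) (3,0) (3,1) (3,2) (4,0) (4,1) (4,2)] -> total=17
Click 2 (4,4) count=1: revealed 1 new [(4,4)] -> total=18

Answer: ####..
####..
###...
###...
###.#.
......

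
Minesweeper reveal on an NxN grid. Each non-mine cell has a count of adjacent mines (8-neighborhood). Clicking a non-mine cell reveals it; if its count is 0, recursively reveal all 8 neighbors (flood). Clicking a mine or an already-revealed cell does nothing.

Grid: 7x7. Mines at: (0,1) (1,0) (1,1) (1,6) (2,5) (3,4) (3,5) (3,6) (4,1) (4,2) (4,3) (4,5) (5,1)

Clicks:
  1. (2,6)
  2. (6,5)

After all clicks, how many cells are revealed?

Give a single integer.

Answer: 11

Derivation:
Click 1 (2,6) count=4: revealed 1 new [(2,6)] -> total=1
Click 2 (6,5) count=0: revealed 10 new [(5,2) (5,3) (5,4) (5,5) (5,6) (6,2) (6,3) (6,4) (6,5) (6,6)] -> total=11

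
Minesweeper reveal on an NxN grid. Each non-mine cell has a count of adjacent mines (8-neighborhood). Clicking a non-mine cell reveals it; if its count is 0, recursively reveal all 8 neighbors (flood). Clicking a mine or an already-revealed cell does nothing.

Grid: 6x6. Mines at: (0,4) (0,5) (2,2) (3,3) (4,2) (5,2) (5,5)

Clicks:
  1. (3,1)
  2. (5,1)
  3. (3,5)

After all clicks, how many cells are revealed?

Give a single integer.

Click 1 (3,1) count=2: revealed 1 new [(3,1)] -> total=1
Click 2 (5,1) count=2: revealed 1 new [(5,1)] -> total=2
Click 3 (3,5) count=0: revealed 8 new [(1,4) (1,5) (2,4) (2,5) (3,4) (3,5) (4,4) (4,5)] -> total=10

Answer: 10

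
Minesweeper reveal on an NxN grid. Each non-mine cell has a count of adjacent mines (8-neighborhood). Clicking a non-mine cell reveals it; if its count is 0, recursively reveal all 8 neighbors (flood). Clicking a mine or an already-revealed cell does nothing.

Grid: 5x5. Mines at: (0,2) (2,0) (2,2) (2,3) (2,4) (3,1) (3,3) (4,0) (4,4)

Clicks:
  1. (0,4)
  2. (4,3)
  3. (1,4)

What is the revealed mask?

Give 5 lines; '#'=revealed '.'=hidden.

Click 1 (0,4) count=0: revealed 4 new [(0,3) (0,4) (1,3) (1,4)] -> total=4
Click 2 (4,3) count=2: revealed 1 new [(4,3)] -> total=5
Click 3 (1,4) count=2: revealed 0 new [(none)] -> total=5

Answer: ...##
...##
.....
.....
...#.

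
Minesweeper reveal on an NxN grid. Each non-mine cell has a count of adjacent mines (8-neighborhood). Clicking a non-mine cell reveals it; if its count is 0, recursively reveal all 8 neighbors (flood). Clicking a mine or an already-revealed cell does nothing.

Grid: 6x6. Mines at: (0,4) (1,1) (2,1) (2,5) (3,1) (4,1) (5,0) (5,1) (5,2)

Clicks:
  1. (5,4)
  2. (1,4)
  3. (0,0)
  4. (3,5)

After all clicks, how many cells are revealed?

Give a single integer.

Answer: 18

Derivation:
Click 1 (5,4) count=0: revealed 17 new [(1,2) (1,3) (1,4) (2,2) (2,3) (2,4) (3,2) (3,3) (3,4) (3,5) (4,2) (4,3) (4,4) (4,5) (5,3) (5,4) (5,5)] -> total=17
Click 2 (1,4) count=2: revealed 0 new [(none)] -> total=17
Click 3 (0,0) count=1: revealed 1 new [(0,0)] -> total=18
Click 4 (3,5) count=1: revealed 0 new [(none)] -> total=18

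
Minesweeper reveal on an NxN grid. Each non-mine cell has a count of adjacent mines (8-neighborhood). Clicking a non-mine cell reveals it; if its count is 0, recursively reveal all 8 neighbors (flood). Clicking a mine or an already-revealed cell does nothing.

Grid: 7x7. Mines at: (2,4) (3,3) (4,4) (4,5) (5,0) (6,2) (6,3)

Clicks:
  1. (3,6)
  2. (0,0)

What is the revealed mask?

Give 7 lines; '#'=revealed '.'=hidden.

Click 1 (3,6) count=1: revealed 1 new [(3,6)] -> total=1
Click 2 (0,0) count=0: revealed 27 new [(0,0) (0,1) (0,2) (0,3) (0,4) (0,5) (0,6) (1,0) (1,1) (1,2) (1,3) (1,4) (1,5) (1,6) (2,0) (2,1) (2,2) (2,3) (2,5) (2,6) (3,0) (3,1) (3,2) (3,5) (4,0) (4,1) (4,2)] -> total=28

Answer: #######
#######
####.##
###..##
###....
.......
.......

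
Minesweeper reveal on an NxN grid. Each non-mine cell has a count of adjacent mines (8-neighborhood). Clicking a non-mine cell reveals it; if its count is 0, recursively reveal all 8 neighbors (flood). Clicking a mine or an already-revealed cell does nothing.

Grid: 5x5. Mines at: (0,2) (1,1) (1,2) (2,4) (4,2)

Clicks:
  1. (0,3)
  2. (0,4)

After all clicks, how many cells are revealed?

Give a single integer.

Answer: 4

Derivation:
Click 1 (0,3) count=2: revealed 1 new [(0,3)] -> total=1
Click 2 (0,4) count=0: revealed 3 new [(0,4) (1,3) (1,4)] -> total=4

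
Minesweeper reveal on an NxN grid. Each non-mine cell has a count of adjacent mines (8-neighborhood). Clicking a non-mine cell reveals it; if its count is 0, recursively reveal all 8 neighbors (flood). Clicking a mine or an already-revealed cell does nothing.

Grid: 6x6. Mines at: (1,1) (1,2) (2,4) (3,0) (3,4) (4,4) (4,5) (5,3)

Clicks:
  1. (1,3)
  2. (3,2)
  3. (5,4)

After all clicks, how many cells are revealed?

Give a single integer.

Click 1 (1,3) count=2: revealed 1 new [(1,3)] -> total=1
Click 2 (3,2) count=0: revealed 9 new [(2,1) (2,2) (2,3) (3,1) (3,2) (3,3) (4,1) (4,2) (4,3)] -> total=10
Click 3 (5,4) count=3: revealed 1 new [(5,4)] -> total=11

Answer: 11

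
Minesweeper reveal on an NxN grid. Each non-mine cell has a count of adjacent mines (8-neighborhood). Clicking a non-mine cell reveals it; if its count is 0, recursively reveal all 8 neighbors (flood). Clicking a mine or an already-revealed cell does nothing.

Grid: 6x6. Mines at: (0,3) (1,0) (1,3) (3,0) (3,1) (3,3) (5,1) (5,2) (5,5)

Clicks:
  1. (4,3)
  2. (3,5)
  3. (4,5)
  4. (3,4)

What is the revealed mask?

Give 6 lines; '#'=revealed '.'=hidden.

Answer: ....##
....##
....##
....##
...###
......

Derivation:
Click 1 (4,3) count=2: revealed 1 new [(4,3)] -> total=1
Click 2 (3,5) count=0: revealed 10 new [(0,4) (0,5) (1,4) (1,5) (2,4) (2,5) (3,4) (3,5) (4,4) (4,5)] -> total=11
Click 3 (4,5) count=1: revealed 0 new [(none)] -> total=11
Click 4 (3,4) count=1: revealed 0 new [(none)] -> total=11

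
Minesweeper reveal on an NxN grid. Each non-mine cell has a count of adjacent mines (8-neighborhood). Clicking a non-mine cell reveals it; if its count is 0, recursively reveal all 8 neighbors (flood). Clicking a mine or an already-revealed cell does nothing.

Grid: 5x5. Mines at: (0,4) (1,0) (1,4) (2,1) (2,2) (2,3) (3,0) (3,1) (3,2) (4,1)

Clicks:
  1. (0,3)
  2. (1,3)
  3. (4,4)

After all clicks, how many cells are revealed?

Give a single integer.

Answer: 6

Derivation:
Click 1 (0,3) count=2: revealed 1 new [(0,3)] -> total=1
Click 2 (1,3) count=4: revealed 1 new [(1,3)] -> total=2
Click 3 (4,4) count=0: revealed 4 new [(3,3) (3,4) (4,3) (4,4)] -> total=6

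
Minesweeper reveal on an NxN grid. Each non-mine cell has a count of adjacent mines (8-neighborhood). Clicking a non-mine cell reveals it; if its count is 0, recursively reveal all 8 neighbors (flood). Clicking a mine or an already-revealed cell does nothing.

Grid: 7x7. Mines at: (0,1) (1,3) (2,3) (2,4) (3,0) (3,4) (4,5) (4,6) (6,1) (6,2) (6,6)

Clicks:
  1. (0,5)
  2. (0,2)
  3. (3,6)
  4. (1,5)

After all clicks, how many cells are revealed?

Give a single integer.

Click 1 (0,5) count=0: revealed 10 new [(0,4) (0,5) (0,6) (1,4) (1,5) (1,6) (2,5) (2,6) (3,5) (3,6)] -> total=10
Click 2 (0,2) count=2: revealed 1 new [(0,2)] -> total=11
Click 3 (3,6) count=2: revealed 0 new [(none)] -> total=11
Click 4 (1,5) count=1: revealed 0 new [(none)] -> total=11

Answer: 11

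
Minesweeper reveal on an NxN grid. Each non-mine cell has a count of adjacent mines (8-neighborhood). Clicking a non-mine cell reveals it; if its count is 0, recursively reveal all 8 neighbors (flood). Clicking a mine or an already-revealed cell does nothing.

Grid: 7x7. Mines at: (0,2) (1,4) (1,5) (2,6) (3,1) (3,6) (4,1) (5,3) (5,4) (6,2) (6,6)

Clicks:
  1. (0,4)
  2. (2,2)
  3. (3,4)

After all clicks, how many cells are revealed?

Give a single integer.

Answer: 13

Derivation:
Click 1 (0,4) count=2: revealed 1 new [(0,4)] -> total=1
Click 2 (2,2) count=1: revealed 1 new [(2,2)] -> total=2
Click 3 (3,4) count=0: revealed 11 new [(2,3) (2,4) (2,5) (3,2) (3,3) (3,4) (3,5) (4,2) (4,3) (4,4) (4,5)] -> total=13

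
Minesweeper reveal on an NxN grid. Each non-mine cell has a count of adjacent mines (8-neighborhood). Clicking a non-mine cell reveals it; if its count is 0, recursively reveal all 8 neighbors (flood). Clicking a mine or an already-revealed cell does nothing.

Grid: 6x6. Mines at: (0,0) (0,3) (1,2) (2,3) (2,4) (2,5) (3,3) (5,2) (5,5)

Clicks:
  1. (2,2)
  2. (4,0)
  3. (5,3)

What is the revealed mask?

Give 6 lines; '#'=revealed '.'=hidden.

Answer: ......
##....
###...
###...
###...
##.#..

Derivation:
Click 1 (2,2) count=3: revealed 1 new [(2,2)] -> total=1
Click 2 (4,0) count=0: revealed 12 new [(1,0) (1,1) (2,0) (2,1) (3,0) (3,1) (3,2) (4,0) (4,1) (4,2) (5,0) (5,1)] -> total=13
Click 3 (5,3) count=1: revealed 1 new [(5,3)] -> total=14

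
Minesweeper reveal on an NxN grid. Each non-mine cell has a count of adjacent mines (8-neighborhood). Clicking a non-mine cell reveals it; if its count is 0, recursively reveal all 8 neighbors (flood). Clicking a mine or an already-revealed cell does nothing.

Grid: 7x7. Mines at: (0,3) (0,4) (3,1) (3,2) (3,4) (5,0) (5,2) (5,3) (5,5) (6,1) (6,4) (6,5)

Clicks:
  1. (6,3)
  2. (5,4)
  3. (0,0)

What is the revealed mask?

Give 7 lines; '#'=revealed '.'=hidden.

Click 1 (6,3) count=3: revealed 1 new [(6,3)] -> total=1
Click 2 (5,4) count=4: revealed 1 new [(5,4)] -> total=2
Click 3 (0,0) count=0: revealed 9 new [(0,0) (0,1) (0,2) (1,0) (1,1) (1,2) (2,0) (2,1) (2,2)] -> total=11

Answer: ###....
###....
###....
.......
.......
....#..
...#...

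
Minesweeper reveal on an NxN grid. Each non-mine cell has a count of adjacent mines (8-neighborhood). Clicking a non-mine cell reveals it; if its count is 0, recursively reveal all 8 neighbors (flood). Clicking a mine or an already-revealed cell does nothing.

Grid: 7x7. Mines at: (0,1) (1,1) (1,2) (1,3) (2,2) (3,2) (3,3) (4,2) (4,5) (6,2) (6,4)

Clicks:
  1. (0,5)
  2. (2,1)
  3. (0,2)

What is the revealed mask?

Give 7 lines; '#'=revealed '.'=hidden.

Answer: ..#.###
....###
.#..###
....###
.......
.......
.......

Derivation:
Click 1 (0,5) count=0: revealed 12 new [(0,4) (0,5) (0,6) (1,4) (1,5) (1,6) (2,4) (2,5) (2,6) (3,4) (3,5) (3,6)] -> total=12
Click 2 (2,1) count=4: revealed 1 new [(2,1)] -> total=13
Click 3 (0,2) count=4: revealed 1 new [(0,2)] -> total=14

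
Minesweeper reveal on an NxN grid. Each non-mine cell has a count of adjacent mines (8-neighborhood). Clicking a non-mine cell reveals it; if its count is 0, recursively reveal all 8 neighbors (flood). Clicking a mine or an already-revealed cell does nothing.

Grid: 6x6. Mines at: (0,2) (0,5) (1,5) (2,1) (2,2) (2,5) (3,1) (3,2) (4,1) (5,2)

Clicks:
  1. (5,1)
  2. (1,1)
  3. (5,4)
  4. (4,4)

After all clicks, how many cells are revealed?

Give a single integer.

Click 1 (5,1) count=2: revealed 1 new [(5,1)] -> total=1
Click 2 (1,1) count=3: revealed 1 new [(1,1)] -> total=2
Click 3 (5,4) count=0: revealed 9 new [(3,3) (3,4) (3,5) (4,3) (4,4) (4,5) (5,3) (5,4) (5,5)] -> total=11
Click 4 (4,4) count=0: revealed 0 new [(none)] -> total=11

Answer: 11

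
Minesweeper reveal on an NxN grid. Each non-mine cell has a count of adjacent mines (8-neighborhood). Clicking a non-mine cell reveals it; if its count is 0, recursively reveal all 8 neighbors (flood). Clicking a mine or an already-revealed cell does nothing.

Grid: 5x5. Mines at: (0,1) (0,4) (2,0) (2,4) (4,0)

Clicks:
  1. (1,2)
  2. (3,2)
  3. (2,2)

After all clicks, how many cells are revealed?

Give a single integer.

Answer: 14

Derivation:
Click 1 (1,2) count=1: revealed 1 new [(1,2)] -> total=1
Click 2 (3,2) count=0: revealed 13 new [(1,1) (1,3) (2,1) (2,2) (2,3) (3,1) (3,2) (3,3) (3,4) (4,1) (4,2) (4,3) (4,4)] -> total=14
Click 3 (2,2) count=0: revealed 0 new [(none)] -> total=14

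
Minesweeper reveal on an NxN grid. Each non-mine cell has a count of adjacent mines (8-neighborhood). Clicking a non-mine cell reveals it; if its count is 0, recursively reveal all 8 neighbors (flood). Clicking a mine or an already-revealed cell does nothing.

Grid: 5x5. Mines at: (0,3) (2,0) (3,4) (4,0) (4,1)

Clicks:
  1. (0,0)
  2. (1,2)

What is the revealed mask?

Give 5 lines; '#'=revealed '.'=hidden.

Click 1 (0,0) count=0: revealed 6 new [(0,0) (0,1) (0,2) (1,0) (1,1) (1,2)] -> total=6
Click 2 (1,2) count=1: revealed 0 new [(none)] -> total=6

Answer: ###..
###..
.....
.....
.....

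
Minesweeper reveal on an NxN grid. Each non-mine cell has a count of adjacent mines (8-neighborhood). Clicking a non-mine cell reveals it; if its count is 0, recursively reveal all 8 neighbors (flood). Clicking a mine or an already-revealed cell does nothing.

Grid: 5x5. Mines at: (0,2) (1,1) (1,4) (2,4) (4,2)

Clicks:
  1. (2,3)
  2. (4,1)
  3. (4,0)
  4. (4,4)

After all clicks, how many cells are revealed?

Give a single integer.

Answer: 11

Derivation:
Click 1 (2,3) count=2: revealed 1 new [(2,3)] -> total=1
Click 2 (4,1) count=1: revealed 1 new [(4,1)] -> total=2
Click 3 (4,0) count=0: revealed 5 new [(2,0) (2,1) (3,0) (3,1) (4,0)] -> total=7
Click 4 (4,4) count=0: revealed 4 new [(3,3) (3,4) (4,3) (4,4)] -> total=11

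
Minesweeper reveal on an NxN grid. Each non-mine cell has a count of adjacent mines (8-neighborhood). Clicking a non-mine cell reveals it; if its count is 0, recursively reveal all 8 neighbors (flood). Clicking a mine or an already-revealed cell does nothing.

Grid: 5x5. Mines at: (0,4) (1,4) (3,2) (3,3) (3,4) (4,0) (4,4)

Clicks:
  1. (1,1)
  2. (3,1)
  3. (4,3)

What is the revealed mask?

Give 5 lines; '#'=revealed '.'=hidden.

Answer: ####.
####.
####.
##...
...#.

Derivation:
Click 1 (1,1) count=0: revealed 14 new [(0,0) (0,1) (0,2) (0,3) (1,0) (1,1) (1,2) (1,3) (2,0) (2,1) (2,2) (2,3) (3,0) (3,1)] -> total=14
Click 2 (3,1) count=2: revealed 0 new [(none)] -> total=14
Click 3 (4,3) count=4: revealed 1 new [(4,3)] -> total=15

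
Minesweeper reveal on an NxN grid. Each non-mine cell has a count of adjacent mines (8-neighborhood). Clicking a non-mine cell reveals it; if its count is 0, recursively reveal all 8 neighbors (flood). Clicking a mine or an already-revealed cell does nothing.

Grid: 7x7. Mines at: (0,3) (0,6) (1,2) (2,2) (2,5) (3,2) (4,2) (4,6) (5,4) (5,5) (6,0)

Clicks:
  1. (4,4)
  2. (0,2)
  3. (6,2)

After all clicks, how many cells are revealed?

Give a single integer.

Click 1 (4,4) count=2: revealed 1 new [(4,4)] -> total=1
Click 2 (0,2) count=2: revealed 1 new [(0,2)] -> total=2
Click 3 (6,2) count=0: revealed 6 new [(5,1) (5,2) (5,3) (6,1) (6,2) (6,3)] -> total=8

Answer: 8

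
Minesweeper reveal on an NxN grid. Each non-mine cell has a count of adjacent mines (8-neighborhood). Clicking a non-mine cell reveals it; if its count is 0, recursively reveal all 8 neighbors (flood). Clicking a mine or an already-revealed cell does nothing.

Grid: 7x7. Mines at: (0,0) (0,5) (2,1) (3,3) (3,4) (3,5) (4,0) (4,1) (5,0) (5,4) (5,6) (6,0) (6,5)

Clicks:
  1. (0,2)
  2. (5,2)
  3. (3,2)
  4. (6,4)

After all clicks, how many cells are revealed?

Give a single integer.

Answer: 14

Derivation:
Click 1 (0,2) count=0: revealed 11 new [(0,1) (0,2) (0,3) (0,4) (1,1) (1,2) (1,3) (1,4) (2,2) (2,3) (2,4)] -> total=11
Click 2 (5,2) count=1: revealed 1 new [(5,2)] -> total=12
Click 3 (3,2) count=3: revealed 1 new [(3,2)] -> total=13
Click 4 (6,4) count=2: revealed 1 new [(6,4)] -> total=14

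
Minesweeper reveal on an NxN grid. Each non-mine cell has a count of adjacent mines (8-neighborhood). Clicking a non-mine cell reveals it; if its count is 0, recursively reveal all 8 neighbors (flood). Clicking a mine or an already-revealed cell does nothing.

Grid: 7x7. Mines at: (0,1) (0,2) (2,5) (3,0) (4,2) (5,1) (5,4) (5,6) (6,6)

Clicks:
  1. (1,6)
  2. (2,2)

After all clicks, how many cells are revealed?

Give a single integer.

Answer: 13

Derivation:
Click 1 (1,6) count=1: revealed 1 new [(1,6)] -> total=1
Click 2 (2,2) count=0: revealed 12 new [(1,1) (1,2) (1,3) (1,4) (2,1) (2,2) (2,3) (2,4) (3,1) (3,2) (3,3) (3,4)] -> total=13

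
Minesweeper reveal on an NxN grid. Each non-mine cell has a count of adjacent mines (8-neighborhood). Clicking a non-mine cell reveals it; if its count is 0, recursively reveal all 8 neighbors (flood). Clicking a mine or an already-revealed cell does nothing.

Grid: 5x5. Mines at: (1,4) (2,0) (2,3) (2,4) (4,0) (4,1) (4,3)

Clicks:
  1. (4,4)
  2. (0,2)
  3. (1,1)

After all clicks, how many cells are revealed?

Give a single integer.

Click 1 (4,4) count=1: revealed 1 new [(4,4)] -> total=1
Click 2 (0,2) count=0: revealed 8 new [(0,0) (0,1) (0,2) (0,3) (1,0) (1,1) (1,2) (1,3)] -> total=9
Click 3 (1,1) count=1: revealed 0 new [(none)] -> total=9

Answer: 9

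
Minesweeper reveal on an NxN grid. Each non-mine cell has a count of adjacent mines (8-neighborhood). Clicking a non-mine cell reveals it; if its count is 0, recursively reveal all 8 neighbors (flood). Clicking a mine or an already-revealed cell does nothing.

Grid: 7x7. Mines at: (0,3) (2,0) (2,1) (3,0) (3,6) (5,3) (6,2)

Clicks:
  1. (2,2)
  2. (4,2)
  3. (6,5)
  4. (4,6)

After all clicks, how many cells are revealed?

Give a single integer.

Click 1 (2,2) count=1: revealed 1 new [(2,2)] -> total=1
Click 2 (4,2) count=1: revealed 1 new [(4,2)] -> total=2
Click 3 (6,5) count=0: revealed 9 new [(4,4) (4,5) (4,6) (5,4) (5,5) (5,6) (6,4) (6,5) (6,6)] -> total=11
Click 4 (4,6) count=1: revealed 0 new [(none)] -> total=11

Answer: 11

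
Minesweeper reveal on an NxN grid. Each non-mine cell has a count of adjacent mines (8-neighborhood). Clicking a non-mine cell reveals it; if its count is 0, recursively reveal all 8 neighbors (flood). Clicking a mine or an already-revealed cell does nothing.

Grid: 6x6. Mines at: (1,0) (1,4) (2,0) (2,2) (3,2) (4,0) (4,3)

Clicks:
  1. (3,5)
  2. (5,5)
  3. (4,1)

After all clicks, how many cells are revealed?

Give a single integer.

Answer: 9

Derivation:
Click 1 (3,5) count=0: revealed 8 new [(2,4) (2,5) (3,4) (3,5) (4,4) (4,5) (5,4) (5,5)] -> total=8
Click 2 (5,5) count=0: revealed 0 new [(none)] -> total=8
Click 3 (4,1) count=2: revealed 1 new [(4,1)] -> total=9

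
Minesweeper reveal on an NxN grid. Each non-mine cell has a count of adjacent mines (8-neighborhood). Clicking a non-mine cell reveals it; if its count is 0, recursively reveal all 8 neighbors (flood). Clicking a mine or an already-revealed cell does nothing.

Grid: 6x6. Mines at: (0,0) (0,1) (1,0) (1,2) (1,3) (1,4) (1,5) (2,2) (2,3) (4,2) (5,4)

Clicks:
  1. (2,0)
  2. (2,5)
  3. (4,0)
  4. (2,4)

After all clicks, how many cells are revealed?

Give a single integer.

Click 1 (2,0) count=1: revealed 1 new [(2,0)] -> total=1
Click 2 (2,5) count=2: revealed 1 new [(2,5)] -> total=2
Click 3 (4,0) count=0: revealed 7 new [(2,1) (3,0) (3,1) (4,0) (4,1) (5,0) (5,1)] -> total=9
Click 4 (2,4) count=4: revealed 1 new [(2,4)] -> total=10

Answer: 10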